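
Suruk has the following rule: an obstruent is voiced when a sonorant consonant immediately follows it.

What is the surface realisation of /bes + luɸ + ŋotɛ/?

/s/ is a voiceless alveolar fricative. The following trigger /l/ is voiced, so /s/ must become voiced as well.
The voiced alveolar fricative is [z], so /s/ → [z].
The same rule applies at the second boundary: /ɸ/ → [β] next to /ŋ/.

[bezluβŋotɛ]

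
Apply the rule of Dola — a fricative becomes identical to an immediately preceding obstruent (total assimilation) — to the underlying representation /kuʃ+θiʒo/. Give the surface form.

/θ/ is the segment targeted by the rule; it sits immediately after /ʃ/, so it assimilates completely and surfaces as [ʃ].

[kuʃʃiʒo]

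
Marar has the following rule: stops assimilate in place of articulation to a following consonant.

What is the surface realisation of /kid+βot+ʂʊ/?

[kibβoʈʂʊ]

/d/ is a voiced alveolar stop. The following trigger /β/ is bilabial, so /d/ must become bilabial as well.
Changing only its place to bilabial gives [b] — the voiced bilabial stop.
At the second juncture, /t/ likewise becomes [ʈ] adjacent to /ʂ/.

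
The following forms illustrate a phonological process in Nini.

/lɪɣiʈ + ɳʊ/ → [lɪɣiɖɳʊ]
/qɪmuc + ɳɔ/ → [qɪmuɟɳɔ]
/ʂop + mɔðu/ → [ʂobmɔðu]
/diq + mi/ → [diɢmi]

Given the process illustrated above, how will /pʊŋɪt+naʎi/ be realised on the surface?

[pʊŋɪdnaʎi]

The data show regressive voicing assimilation: /ʈ/ → [ɖ] before /ɳ/; /c/ → [ɟ] before /ɳ/; /p/ → [b] before /m/; /q/ → [ɢ] before /m/. In each pair only voicing changes, matching the following consonant, while place and manner stay constant.
/t/ is a voiceless alveolar stop. The following trigger /n/ is voiced, so /t/ must become voiced as well.
Changing only its voicing to voiced gives [d] — the voiced alveolar stop.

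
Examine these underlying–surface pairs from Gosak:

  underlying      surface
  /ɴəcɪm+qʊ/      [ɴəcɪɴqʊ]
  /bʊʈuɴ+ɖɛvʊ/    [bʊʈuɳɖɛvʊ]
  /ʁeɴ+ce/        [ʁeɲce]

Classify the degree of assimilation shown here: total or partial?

partial assimilation

Underlying /m/ is realised as [ɴ] next to /q/; /q/ itself does not change.
/m/ is bilabial while /q/ is uvular; the output [ɴ] is uvular, matching the trigger — so the feature that spreads is place.
Manner and voice are unchanged, so the assimilation is partial, not total.
The other alternating forms pattern the same way: /ɴ/ → [ɳ] before /ɖ/ (uvular → retroflex, matching retroflex); /ɴ/ → [ɲ] before /c/ (uvular → palatal, matching palatal) — only place changes, and always toward the following segment.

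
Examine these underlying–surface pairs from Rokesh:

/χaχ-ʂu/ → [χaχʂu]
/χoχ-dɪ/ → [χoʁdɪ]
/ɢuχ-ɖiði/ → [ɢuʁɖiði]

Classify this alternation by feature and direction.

Comparing underlying and surface forms, /χ/ → [ʁ] is the alternation; the neighbouring /d/ is constant.
The change voiceless → voiced matches the voicing of the following /d/, identifying this as voicing assimilation.
Place and manner are unchanged, so the assimilation is partial, not total.
The same holds elsewhere in the data: /χ/ → [ʁ] before /ɖ/ (voiceless → voiced, matching voiced) — only voicing changes, and always toward the following segment.
Nothing changes in [χaχʂu]: there the adjacent consonants already agree in voicing (/χ/ and /ʂ/ are both voiceless), so this form is consistent with the same rule.
Since the segment that changes precedes the conditioning segment, the assimilation is regressive.

regressive voicing assimilation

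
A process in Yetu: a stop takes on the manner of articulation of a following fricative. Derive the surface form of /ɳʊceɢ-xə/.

[ɳʊceʁxə]

/ɢ/ is a voiced uvular stop. The following trigger /x/ is a fricative, so /ɢ/ must become a fricative as well.
Changing only its manner to fricative gives [ʁ] — the voiced uvular fricative.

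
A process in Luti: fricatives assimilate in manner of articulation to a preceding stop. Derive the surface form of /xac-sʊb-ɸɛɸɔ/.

[xactʊbpɛɸɔ]

/s/ is a voiceless alveolar fricative. The preceding trigger /c/ is a stop, so /s/ must become a stop as well.
Changing only its manner to stop gives [t] — the voiceless alveolar stop.
The same rule applies at the second boundary: /ɸ/ → [p] next to /b/.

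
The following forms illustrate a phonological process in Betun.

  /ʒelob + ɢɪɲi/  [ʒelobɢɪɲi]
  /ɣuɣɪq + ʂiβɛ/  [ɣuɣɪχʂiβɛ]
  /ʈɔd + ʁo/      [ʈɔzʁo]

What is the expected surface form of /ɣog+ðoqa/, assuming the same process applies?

The data show regressive manner assimilation: /q/ → [χ] before /ʂ/; /d/ → [z] before /ʁ/. In each pair only manner changes, matching the following consonant, while place and voice stay constant.
Nothing changes in [ʒelobɢɪɲi]: there the adjacent consonants already agree in manner (/b/ and /ɢ/ are both stops), so this form is consistent with the same rule.
/g/ is a voiced velar stop. The following trigger /ð/ is a fricative, so /g/ must become a fricative as well.
The voiced velar fricative is [ɣ], so /g/ → [ɣ].

[ɣoɣðoqa]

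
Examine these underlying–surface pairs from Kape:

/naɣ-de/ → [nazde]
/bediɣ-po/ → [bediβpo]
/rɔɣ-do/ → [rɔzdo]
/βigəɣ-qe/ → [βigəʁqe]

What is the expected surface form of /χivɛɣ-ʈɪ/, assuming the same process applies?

[χivɛʐʈɪ]

The data show regressive place assimilation: /ɣ/ → [z] before /d/; /ɣ/ → [β] before /p/; /ɣ/ → [ʁ] before /q/. In each pair only place changes, matching the following consonant, while manner and voice stay constant.
/ɣ/ is a voiced velar fricative. The following trigger /ʈ/ is retroflex, so /ɣ/ must become retroflex as well.
Changing only its place to retroflex gives [ʐ] — the voiced retroflex fricative.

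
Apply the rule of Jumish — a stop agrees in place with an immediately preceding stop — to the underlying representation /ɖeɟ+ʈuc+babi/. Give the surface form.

[ɖeɟcucɟabi]

/ʈ/ is a voiceless retroflex stop. The preceding trigger /ɟ/ is palatal, so /ʈ/ must become palatal as well.
Changing only its place to palatal gives [c] — the voiceless palatal stop.
At the second juncture, /b/ likewise becomes [ɟ] adjacent to /c/.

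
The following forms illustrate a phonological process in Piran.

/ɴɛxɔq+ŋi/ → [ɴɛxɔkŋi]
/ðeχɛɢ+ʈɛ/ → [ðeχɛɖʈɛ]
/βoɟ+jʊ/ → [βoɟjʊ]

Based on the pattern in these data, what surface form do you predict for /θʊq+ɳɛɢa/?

[θʊʈɳɛɢa]

The data show regressive place assimilation: /q/ → [k] before /ŋ/; /ɢ/ → [ɖ] before /ʈ/. In each pair only place changes, matching the following consonant, while manner and voice stay constant.
Nothing changes in [βoɟjʊ]: there the adjacent consonants already agree in place (/ɟ/ and /j/ are both palatal), so this form is consistent with the same rule.
/q/ is a voiceless uvular stop. The following trigger /ɳ/ is retroflex, so /q/ must become retroflex as well.
The voiceless retroflex stop is [ʈ], so /q/ → [ʈ].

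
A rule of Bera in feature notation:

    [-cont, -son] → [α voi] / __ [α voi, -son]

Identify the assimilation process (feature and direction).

regressive voicing assimilation

The shared variable α links the value of [voi] on the target to the same value on the neighbouring segment, so voicing is the feature that assimilates.
Since the environment is written after the underscore, the trigger follows the target; the direction is regressive.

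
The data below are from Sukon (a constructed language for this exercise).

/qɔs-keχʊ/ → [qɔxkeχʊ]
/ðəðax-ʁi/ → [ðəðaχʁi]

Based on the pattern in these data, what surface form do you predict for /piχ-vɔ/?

[pifvɔ]

The data show regressive place assimilation: /s/ → [x] before /k/; /x/ → [χ] before /ʁ/. In each pair only place changes, matching the following consonant, while manner and voice stay constant.
The rule targets /χ/ (voiceless uvular fricative), which sits before the trigger /v/ (labiodental).
A voiceless labiodental fricative is [f], so the surface segment is [f].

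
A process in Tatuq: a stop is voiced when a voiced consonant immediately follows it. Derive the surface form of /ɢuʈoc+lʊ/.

The rule targets /c/ (voiceless palatal stop), which sits before the trigger /l/ (voiced).
Changing only its voicing to voiced gives [ɟ] — the voiced palatal stop.

[ɢuʈoɟlʊ]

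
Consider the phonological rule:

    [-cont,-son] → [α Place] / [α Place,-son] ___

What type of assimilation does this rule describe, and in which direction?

progressive place assimilation

The shared variable α links the value of the place features (abbreviated [Place]) on the target to the same value on the neighbouring segment, so place is the feature that assimilates.
The conditioning segment sits to the left of the focus bar, meaning the trigger precedes the segment that changes — progressive assimilation.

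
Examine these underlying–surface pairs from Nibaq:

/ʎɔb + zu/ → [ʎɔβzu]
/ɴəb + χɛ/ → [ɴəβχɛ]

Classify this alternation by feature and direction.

regressive manner assimilation

The segment that alternates is /b/, which surfaces as [β] when adjacent to /z/.
The change stop → fricative matches the manner of the following /z/, identifying this as manner assimilation.
Place and voice are unchanged, so the assimilation is partial, not total.
The same holds elsewhere in the data: /b/ → [β] before /χ/ (stop → fricative, matching a fricative) — only manner changes, and always toward the following segment.
The trigger is the following segment, so the direction is regressive (anticipatory).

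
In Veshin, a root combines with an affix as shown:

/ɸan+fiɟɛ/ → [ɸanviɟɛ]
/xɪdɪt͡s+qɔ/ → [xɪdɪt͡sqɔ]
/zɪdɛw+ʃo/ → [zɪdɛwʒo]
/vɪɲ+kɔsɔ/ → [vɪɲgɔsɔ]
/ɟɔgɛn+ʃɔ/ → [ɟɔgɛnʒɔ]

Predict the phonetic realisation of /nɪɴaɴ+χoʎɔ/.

[nɪɴaɴʁoʎɔ]

The data show progressive voicing assimilation: /f/ → [v] after /n/; /ʃ/ → [ʒ] after /w/; /k/ → [g] after /ɲ/; /ʃ/ → [ʒ] after /n/. In each pair only voicing changes, matching the preceding consonant, while place and manner stay constant.
Nothing changes in [xɪdɪt͡sqɔ]: there the adjacent consonants already agree in voicing (/q/ and /t͡s/ are both voiceless), so this form is consistent with the same rule.
The rule targets /χ/ (voiceless uvular fricative), which sits after the trigger /ɴ/ (voiced).
The voiced uvular fricative is [ʁ], so /χ/ → [ʁ].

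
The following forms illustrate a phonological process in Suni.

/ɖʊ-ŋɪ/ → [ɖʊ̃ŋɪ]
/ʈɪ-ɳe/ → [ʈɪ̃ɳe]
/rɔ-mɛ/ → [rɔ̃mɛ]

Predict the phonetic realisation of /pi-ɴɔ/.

[pĩɴɔ]

The data show regressive nasality assimilation (vowel nasalisation): /ʊ/ → [ʊ̃] before /ŋ/; /ɪ/ → [ɪ̃] before /ɳ/; /ɔ/ → [ɔ̃] before /m/ — a vowel is nasalised by an immediately following nasal consonant.
/i/ sits next to the nasal /ɴ/ and is therefore nasalised to [ĩ].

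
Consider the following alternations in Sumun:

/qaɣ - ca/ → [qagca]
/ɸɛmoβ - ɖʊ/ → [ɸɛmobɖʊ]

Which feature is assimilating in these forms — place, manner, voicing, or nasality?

manner

Underlying /ɣ/ is realised as [g] next to /c/; /c/ itself does not change.
The change fricative → stop matches the manner of the following /c/, identifying this as manner assimilation.
The same holds elsewhere in the data: /β/ → [b] before /ɖ/ (fricative → stop, matching a stop) — only manner changes, and always toward the following segment.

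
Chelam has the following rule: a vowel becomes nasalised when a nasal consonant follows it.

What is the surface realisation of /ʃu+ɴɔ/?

[ʃũɴɔ]

The vowel /u/ is adjacent to the following nasal /ɴ/, so it acquires [+nasal] and surfaces as [ũ].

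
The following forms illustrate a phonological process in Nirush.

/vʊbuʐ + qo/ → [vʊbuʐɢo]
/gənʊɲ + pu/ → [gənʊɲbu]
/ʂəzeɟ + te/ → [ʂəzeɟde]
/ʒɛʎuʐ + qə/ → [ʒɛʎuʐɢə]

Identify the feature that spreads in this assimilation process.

The segment that alternates is /q/, which surfaces as [ɢ] when adjacent to /ʐ/.
/q/ is voiceless while /ʐ/ is voiced; the output [ɢ] is voiced, matching the trigger — so the feature that spreads is voicing.
Checking the remaining alternations: /p/ → [b] after /ɲ/ (voiceless → voiced, matching voiced); /t/ → [d] after /ɟ/ (voiceless → voiced, matching voiced) — only voicing changes, and always toward the preceding segment.

voicing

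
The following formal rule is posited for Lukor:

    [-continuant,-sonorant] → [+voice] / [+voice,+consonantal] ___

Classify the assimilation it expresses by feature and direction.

progressive voicing assimilation

The structural change is [+voice], and the conditioning segment [+voice,+consonantal] (a voiced consonant) is itself voiced, so the target comes to share the voicing of its neighbour — voicing assimilation.
The conditioning segment sits to the left of the focus bar, meaning the trigger precedes the segment that changes — progressive assimilation.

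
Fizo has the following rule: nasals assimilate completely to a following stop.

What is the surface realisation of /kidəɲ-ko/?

/ɲ/ is the segment targeted by the rule; it sits immediately before /k/, so it assimilates completely and surfaces as [k].

[kidəkko]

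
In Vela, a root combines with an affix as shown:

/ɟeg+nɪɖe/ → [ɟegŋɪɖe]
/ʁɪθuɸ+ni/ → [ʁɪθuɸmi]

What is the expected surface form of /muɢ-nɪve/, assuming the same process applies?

[muɢɴɪve]

The data show progressive place assimilation: /n/ → [ŋ] after /g/; /n/ → [m] after /ɸ/. In each pair only place changes, matching the preceding consonant, while manner and voice stay constant.
/n/ is a voiced alveolar nasal. The preceding trigger /ɢ/ is uvular, so /n/ must become uvular as well.
The voiced uvular nasal is [ɴ], so /n/ → [ɴ].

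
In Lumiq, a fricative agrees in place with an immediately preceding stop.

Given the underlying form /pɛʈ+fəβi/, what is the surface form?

[pɛʈʂəβi]

/f/ is a voiceless labiodental fricative. The preceding trigger /ʈ/ is retroflex, so /f/ must become retroflex as well.
A voiceless retroflex fricative is [ʂ], so the surface segment is [ʂ].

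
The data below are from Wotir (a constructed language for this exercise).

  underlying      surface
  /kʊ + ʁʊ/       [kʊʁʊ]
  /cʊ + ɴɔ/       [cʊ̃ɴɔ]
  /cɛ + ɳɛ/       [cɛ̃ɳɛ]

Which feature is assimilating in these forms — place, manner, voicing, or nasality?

The vowel /ʊ/ surfaces as nasalised [ʊ̃] next to the following nasal /ɴ/ — it has acquired the [+nasal] feature of its neighbour.
Likewise in the remaining data: /ɛ/ → [ɛ̃] before /ɳ/ — each time a vowel is nasalised next to a following nasal.
No change occurs in [kʊʁʊ] because the vowel at the boundary is adjacent to an oral consonant, not a nasal (/ʊ/ next to /ʁ/).

nasality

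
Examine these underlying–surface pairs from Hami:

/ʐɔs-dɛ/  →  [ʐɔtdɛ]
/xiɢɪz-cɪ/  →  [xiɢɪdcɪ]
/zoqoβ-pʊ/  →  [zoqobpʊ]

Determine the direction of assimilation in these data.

regressive

Comparing underlying and surface forms, /s/ → [t] is the alternation; the neighbouring /d/ is constant.
/s/ is a fricative while /d/ is a stop; the output [t] is a stop, matching the trigger — so the feature that spreads is manner.
The other alternating forms pattern the same way: /z/ → [d] before /c/ (fricative → stop, matching a stop); /β/ → [b] before /p/ (fricative → stop, matching a stop) — only manner changes, and always toward the following segment.
The trigger is the following segment, so the direction is regressive (anticipatory).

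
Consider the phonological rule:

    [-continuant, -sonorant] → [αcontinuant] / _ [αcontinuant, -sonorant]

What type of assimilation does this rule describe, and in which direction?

regressive manner assimilation

The shared variable α links the value of [continuant] on the target to that of the neighbouring obstruent. [continuant] distinguishes stops from fricatives — a manner-of-articulation feature — so this is manner assimilation.
The conditioning segment sits to the right of the focus bar, meaning the trigger follows the segment that changes — regressive assimilation.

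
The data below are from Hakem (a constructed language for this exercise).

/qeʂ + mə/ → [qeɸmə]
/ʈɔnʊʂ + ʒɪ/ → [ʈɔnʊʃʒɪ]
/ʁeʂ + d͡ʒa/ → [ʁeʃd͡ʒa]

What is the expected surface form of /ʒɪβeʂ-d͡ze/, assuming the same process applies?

The data show regressive place assimilation: /ʂ/ → [ɸ] before /m/; /ʂ/ → [ʃ] before /ʒ/; /ʂ/ → [ʃ] before /d͡ʒ/. In each pair only place changes, matching the following consonant, while manner and voice stay constant.
The rule targets /ʂ/ (voiceless retroflex fricative), which sits before the trigger /d͡z/ (alveolar).
The voiceless alveolar fricative is [s], so /ʂ/ → [s].

[ʒɪβesd͡ze]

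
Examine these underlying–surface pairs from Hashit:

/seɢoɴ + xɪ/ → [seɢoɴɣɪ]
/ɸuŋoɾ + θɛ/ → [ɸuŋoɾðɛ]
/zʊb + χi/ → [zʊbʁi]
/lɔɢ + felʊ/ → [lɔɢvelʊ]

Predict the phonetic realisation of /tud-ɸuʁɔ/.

[tudβuʁɔ]

The data show progressive voicing assimilation: /x/ → [ɣ] after /ɴ/; /θ/ → [ð] after /ɾ/; /χ/ → [ʁ] after /b/; /f/ → [v] after /ɢ/. In each pair only voicing changes, matching the preceding consonant, while place and manner stay constant.
/ɸ/ is a voiceless bilabial fricative. The preceding trigger /d/ is voiced, so /ɸ/ must become voiced as well.
Changing only its voicing to voiced gives [β] — the voiced bilabial fricative.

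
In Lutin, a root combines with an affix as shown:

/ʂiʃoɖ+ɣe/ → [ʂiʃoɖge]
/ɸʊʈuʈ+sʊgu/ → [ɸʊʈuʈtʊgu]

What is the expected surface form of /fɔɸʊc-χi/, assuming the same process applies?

[fɔɸʊcqi]

The data show progressive manner assimilation: /ɣ/ → [g] after /ɖ/; /s/ → [t] after /ʈ/. In each pair only manner changes, matching the preceding consonant, while place and voice stay constant.
/χ/ is a voiceless uvular fricative. The preceding trigger /c/ is a stop, so /χ/ must become a stop as well.
Changing only its manner to stop gives [q] — the voiceless uvular stop.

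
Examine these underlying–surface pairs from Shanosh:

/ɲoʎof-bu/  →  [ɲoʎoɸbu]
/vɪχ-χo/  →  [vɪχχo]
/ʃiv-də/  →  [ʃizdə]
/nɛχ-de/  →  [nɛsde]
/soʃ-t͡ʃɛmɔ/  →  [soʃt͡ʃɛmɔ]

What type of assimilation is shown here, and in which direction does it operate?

Underlying /f/ is realised as [ɸ] next to /b/; /b/ itself does not change.
/f/ is labiodental while /b/ is bilabial; the output [ɸ] is bilabial, matching the trigger — so the feature that spreads is place.
Manner and voice are unchanged, so the assimilation is partial, not total.
Checking the remaining alternations: /v/ → [z] before /d/ (labiodental → alveolar, matching alveolar); /χ/ → [s] before /d/ (uvular → alveolar, matching alveolar) — only place changes, and always toward the following segment.
No alternation appears in [vɪχχo], [soʃt͡ʃɛmɔ]: there the adjacent consonants already agree in place (/χ/ and /χ/ are both uvular; /ʃ/ and /t͡ʃ/ are both postalveolar), so these forms are consistent with the same rule.
The trigger is the following segment, so the direction is regressive (anticipatory).

regressive place assimilation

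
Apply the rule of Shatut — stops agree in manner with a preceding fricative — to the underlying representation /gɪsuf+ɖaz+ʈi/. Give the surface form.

The rule targets /ɖ/ (voiced retroflex stop), which sits after the trigger /f/ (fricative).
The voiced retroflex fricative is [ʐ], so /ɖ/ → [ʐ].
At the second juncture, /ʈ/ likewise becomes [ʂ] adjacent to /z/.

[gɪsufʐazʂi]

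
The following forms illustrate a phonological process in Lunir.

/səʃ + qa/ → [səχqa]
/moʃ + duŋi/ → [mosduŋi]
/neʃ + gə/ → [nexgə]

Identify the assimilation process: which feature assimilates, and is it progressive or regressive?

The segment that alternates is /ʃ/, which surfaces as [χ] when adjacent to /q/.
The change postalveolar → uvular matches the place of the following /q/, identifying this as place assimilation.
Manner and voice are unchanged, so the assimilation is partial, not total.
Checking the remaining alternations: /ʃ/ → [s] before /d/ (postalveolar → alveolar, matching alveolar); /ʃ/ → [x] before /g/ (postalveolar → velar, matching velar) — only place changes, and always toward the following segment.
The trigger is the following segment, so the direction is regressive (anticipatory).

regressive place assimilation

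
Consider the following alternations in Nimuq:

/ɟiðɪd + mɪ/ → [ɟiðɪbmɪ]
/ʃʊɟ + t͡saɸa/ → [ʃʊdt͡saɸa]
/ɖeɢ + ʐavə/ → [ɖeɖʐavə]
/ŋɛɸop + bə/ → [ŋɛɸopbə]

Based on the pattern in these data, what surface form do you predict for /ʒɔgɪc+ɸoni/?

The data show regressive place assimilation: /d/ → [b] before /m/; /ɟ/ → [d] before /t͡s/; /ɢ/ → [ɖ] before /ʐ/. In each pair only place changes, matching the following consonant, while manner and voice stay constant.
Nothing changes in [ŋɛɸopbə]: there the adjacent consonants already agree in place (/p/ and /b/ are both bilabial), so this form is consistent with the same rule.
/c/ is a voiceless palatal stop. The following trigger /ɸ/ is bilabial, so /c/ must become bilabial as well.
Changing only its place to bilabial gives [p] — the voiceless bilabial stop.

[ʒɔgɪpɸoni]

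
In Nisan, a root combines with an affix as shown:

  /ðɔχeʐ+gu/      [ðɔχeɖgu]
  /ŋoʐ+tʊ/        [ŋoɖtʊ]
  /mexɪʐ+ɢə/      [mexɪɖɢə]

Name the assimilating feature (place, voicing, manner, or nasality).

manner

Underlying /ʐ/ is realised as [ɖ] next to /g/; /g/ itself does not change.
The change fricative → stop matches the manner of the following /g/, identifying this as manner assimilation.
The other alternating forms pattern the same way: /ʐ/ → [ɖ] before /t/ (fricative → stop, matching a stop); /ʐ/ → [ɖ] before /ɢ/ (fricative → stop, matching a stop) — only manner changes, and always toward the following segment.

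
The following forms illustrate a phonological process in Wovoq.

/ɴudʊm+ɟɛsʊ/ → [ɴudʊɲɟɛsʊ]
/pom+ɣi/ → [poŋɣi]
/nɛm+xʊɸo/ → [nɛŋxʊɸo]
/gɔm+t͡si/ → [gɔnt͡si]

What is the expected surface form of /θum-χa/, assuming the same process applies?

[θuɴχa]

The data show regressive place assimilation: /m/ → [ɲ] before /ɟ/; /m/ → [ŋ] before /ɣ/; /m/ → [ŋ] before /x/; /m/ → [n] before /t͡s/. In each pair only place changes, matching the following consonant, while manner and voice stay constant.
/m/ is a voiced bilabial nasal. The following trigger /χ/ is uvular, so /m/ must become uvular as well.
A voiced uvular nasal is [ɴ], so the surface segment is [ɴ].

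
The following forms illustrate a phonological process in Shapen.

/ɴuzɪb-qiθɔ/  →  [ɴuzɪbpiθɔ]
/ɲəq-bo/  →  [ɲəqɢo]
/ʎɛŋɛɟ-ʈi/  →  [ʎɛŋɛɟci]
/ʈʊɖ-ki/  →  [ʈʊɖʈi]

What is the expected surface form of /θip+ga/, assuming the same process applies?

The data show progressive place assimilation: /q/ → [p] after /b/; /b/ → [ɢ] after /q/; /ʈ/ → [c] after /ɟ/; /k/ → [ʈ] after /ɖ/. In each pair only place changes, matching the preceding consonant, while manner and voice stay constant.
/g/ is a voiced velar stop. The preceding trigger /p/ is bilabial, so /g/ must become bilabial as well.
A voiced bilabial stop is [b], so the surface segment is [b].

[θipba]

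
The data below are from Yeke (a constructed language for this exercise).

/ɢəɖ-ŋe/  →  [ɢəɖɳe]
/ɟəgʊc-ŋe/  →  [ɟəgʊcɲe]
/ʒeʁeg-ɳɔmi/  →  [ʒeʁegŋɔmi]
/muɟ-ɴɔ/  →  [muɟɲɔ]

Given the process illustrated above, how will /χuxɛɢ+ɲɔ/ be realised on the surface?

The data show progressive place assimilation: /ŋ/ → [ɳ] after /ɖ/; /ŋ/ → [ɲ] after /c/; /ɳ/ → [ŋ] after /g/; /ɴ/ → [ɲ] after /ɟ/. In each pair only place changes, matching the preceding consonant, while manner and voice stay constant.
The rule targets /ɲ/ (voiced palatal nasal), which sits after the trigger /ɢ/ (uvular).
The voiced uvular nasal is [ɴ], so /ɲ/ → [ɴ].

[χuxɛɢɴɔ]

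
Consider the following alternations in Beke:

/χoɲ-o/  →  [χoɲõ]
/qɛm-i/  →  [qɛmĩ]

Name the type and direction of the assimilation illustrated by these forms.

The vowel /o/ surfaces as nasalised [õ] next to the preceding nasal /ɲ/ — it has acquired the [+nasal] feature of its neighbour.
The other form shows the same pattern: /i/ → [ĩ] after /m/ — each time a vowel is nasalised next to a preceding nasal.
Because the conditioning nasal is to the left of the vowel that changes, the process is progressive (perseverative).

progressive nasality assimilation (vowel nasalisation)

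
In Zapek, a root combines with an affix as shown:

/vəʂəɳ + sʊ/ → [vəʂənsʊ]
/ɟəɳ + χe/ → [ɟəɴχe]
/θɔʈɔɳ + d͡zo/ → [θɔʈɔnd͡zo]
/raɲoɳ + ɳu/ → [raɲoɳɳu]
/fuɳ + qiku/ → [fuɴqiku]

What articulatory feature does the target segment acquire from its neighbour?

The segment that alternates is /ɳ/, which surfaces as [n] when adjacent to /s/.
The change retroflex → alveolar matches the place of the following /s/, identifying this as place assimilation.
The other alternating forms pattern the same way: /ɳ/ → [ɴ] before /χ/ (retroflex → uvular, matching uvular); /ɳ/ → [n] before /d͡z/ (retroflex → alveolar, matching alveolar); /ɳ/ → [ɴ] before /q/ (retroflex → uvular, matching uvular) — only place changes, and always toward the following segment.
No alternation appears in [raɲoɳɳu]: there the adjacent consonants already agree in place (/ɳ/ and /ɳ/ are both retroflex), so this form is consistent with the same rule.

place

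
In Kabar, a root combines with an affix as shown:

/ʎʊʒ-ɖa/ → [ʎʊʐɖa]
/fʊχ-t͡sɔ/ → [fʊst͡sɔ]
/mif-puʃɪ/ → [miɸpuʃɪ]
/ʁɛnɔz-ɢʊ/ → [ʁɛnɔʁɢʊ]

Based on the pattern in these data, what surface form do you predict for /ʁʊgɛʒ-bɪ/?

The data show regressive place assimilation: /ʒ/ → [ʐ] before /ɖ/; /χ/ → [s] before /t͡s/; /f/ → [ɸ] before /p/; /z/ → [ʁ] before /ɢ/. In each pair only place changes, matching the following consonant, while manner and voice stay constant.
/ʒ/ is a voiced postalveolar fricative. The following trigger /b/ is bilabial, so /ʒ/ must become bilabial as well.
Changing only its place to bilabial gives [β] — the voiced bilabial fricative.

[ʁʊgɛβbɪ]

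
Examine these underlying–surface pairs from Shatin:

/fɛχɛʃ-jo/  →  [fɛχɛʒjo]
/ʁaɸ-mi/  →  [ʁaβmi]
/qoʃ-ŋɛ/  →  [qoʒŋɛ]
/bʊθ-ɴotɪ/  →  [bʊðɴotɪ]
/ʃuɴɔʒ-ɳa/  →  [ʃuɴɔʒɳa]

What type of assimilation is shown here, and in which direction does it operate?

Underlying /ʃ/ is realised as [ʒ] next to /j/; /j/ itself does not change.
/ʃ/ is voiceless while /j/ is voiced; the output [ʒ] is voiced, matching the trigger — so the feature that spreads is voicing.
Place and manner are unchanged, so the assimilation is partial, not total.
The other alternating forms pattern the same way: /ɸ/ → [β] before /m/ (voiceless → voiced, matching voiced); /ʃ/ → [ʒ] before /ŋ/ (voiceless → voiced, matching voiced); /θ/ → [ð] before /ɴ/ (voiceless → voiced, matching voiced) — only voicing changes, and always toward the following segment.
No alternation appears in [ʃuɴɔʒɳa]: there the adjacent consonants already agree in voicing (/ʒ/ and /ɳ/ are both voiced), so this form is consistent with the same rule.
The trigger is the following segment, so the direction is regressive (anticipatory).

regressive voicing assimilation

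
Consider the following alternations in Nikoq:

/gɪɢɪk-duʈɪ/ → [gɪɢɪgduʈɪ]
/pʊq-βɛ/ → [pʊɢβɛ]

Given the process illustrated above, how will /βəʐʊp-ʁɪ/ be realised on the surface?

The data show regressive voicing assimilation: /k/ → [g] before /d/; /q/ → [ɢ] before /β/. In each pair only voicing changes, matching the following consonant, while place and manner stay constant.
/p/ is a voiceless bilabial stop. The following trigger /ʁ/ is voiced, so /p/ must become voiced as well.
A voiced bilabial stop is [b], so the surface segment is [b].

[βəʐʊbʁɪ]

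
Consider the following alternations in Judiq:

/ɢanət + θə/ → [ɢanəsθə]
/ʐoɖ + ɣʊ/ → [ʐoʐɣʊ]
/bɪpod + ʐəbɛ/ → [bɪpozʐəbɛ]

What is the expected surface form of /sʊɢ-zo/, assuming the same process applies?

[sʊʁzo]

The data show regressive manner assimilation: /t/ → [s] before /θ/; /ɖ/ → [ʐ] before /ɣ/; /d/ → [z] before /ʐ/. In each pair only manner changes, matching the following consonant, while place and voice stay constant.
/ɢ/ is a voiced uvular stop. The following trigger /z/ is a fricative, so /ɢ/ must become a fricative as well.
Changing only its manner to fricative gives [ʁ] — the voiced uvular fricative.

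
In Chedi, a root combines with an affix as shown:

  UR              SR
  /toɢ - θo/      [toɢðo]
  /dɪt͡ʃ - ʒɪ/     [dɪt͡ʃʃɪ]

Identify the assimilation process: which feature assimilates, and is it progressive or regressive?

The segment that alternates is /θ/, which surfaces as [ð] when adjacent to /ɢ/.
The change voiceless → voiced matches the voicing of the preceding /ɢ/, identifying this as voicing assimilation.
Place and manner are unchanged, so the assimilation is partial, not total.
The other alternating form patterns the same way: /ʒ/ → [ʃ] after /t͡ʃ/ (voiced → voiceless, matching voiceless) — only voicing changes, and always toward the preceding segment.
Since the segment that changes follows the conditioning segment, the assimilation is progressive.

progressive voicing assimilation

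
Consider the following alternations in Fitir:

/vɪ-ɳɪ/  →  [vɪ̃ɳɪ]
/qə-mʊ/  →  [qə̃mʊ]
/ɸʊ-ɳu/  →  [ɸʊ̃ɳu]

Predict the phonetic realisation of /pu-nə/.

The data show regressive nasality assimilation (vowel nasalisation): /ɪ/ → [ɪ̃] before /ɳ/; /ə/ → [ə̃] before /m/; /ʊ/ → [ʊ̃] before /ɳ/ — a vowel is nasalised by an immediately following nasal consonant.
The vowel /u/ is adjacent to the following nasal /n/, so it acquires [+nasal] and surfaces as [ũ].

[pũnə]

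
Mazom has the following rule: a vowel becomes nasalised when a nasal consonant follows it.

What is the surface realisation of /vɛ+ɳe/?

[vɛ̃ɳe]

/ɛ/ sits next to the nasal /ɳ/ and is therefore nasalised to [ɛ̃].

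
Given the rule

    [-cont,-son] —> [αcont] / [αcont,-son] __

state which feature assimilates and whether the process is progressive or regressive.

progressive manner assimilation

The rule copies [cont] (continuancy) from the environment onto the target stops; since [±cont] encodes the stop/fricative manner contrast, the assimilating dimension is manner.
Since the environment is written before the underscore, the trigger precedes the target; the direction is progressive.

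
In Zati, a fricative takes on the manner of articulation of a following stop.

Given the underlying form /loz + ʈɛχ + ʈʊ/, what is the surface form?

The rule targets /z/ (voiced alveolar fricative), which sits before the trigger /ʈ/ (stop).
The voiced alveolar stop is [d], so /z/ → [d].
At the second juncture, /χ/ likewise becomes [q] adjacent to /ʈ/.

[lodʈɛqʈʊ]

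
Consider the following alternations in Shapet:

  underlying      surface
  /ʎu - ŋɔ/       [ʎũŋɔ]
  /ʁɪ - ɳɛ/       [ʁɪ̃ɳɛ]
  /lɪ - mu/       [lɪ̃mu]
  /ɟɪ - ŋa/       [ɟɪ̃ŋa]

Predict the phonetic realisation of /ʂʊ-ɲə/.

The data show regressive nasality assimilation (vowel nasalisation): /u/ → [ũ] before /ŋ/; /ɪ/ → [ɪ̃] before /ɳ/; /ɪ/ → [ɪ̃] before /m/; /ɪ/ → [ɪ̃] before /ŋ/ — a vowel is nasalised by an immediately following nasal consonant.
The vowel /ʊ/ is adjacent to the following nasal /ɲ/, so it acquires [+nasal] and surfaces as [ʊ̃].

[ʂʊ̃ɲə]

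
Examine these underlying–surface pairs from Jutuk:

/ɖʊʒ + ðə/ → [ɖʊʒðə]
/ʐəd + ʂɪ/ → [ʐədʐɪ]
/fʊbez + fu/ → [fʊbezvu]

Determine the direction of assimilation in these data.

Comparing underlying and surface forms, /ʂ/ → [ʐ] is the alternation; the neighbouring /d/ is constant.
/ʂ/ is voiceless while /d/ is voiced; the output [ʐ] is voiced, matching the trigger — so the feature that spreads is voicing.
The other alternating form patterns the same way: /f/ → [v] after /z/ (voiceless → voiced, matching voiced) — only voicing changes, and always toward the preceding segment.
Nothing changes in [ɖʊʒðə]: there the adjacent consonants already agree in voicing (/ð/ and /ʒ/ are both voiced), so this form is consistent with the same rule.
Since the segment that changes follows the conditioning segment, the assimilation is progressive.

progressive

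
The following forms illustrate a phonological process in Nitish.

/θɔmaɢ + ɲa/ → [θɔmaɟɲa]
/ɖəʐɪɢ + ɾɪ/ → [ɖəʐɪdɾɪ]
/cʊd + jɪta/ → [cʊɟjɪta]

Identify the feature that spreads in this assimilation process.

place

Underlying /ɢ/ is realised as [ɟ] next to /ɲ/; /ɲ/ itself does not change.
The change uvular → palatal matches the place of the following /ɲ/, identifying this as place assimilation.
The other alternating forms pattern the same way: /ɢ/ → [d] before /ɾ/ (uvular → alveolar, matching alveolar); /d/ → [ɟ] before /j/ (alveolar → palatal, matching palatal) — only place changes, and always toward the following segment.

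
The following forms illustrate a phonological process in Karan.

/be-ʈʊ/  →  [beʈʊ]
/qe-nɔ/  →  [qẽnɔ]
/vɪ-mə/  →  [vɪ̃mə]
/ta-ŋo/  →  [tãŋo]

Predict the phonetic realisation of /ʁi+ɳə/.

[ʁĩɳə]

The data show regressive nasality assimilation (vowel nasalisation): /e/ → [ẽ] before /n/; /ɪ/ → [ɪ̃] before /m/; /a/ → [ã] before /ŋ/ — a vowel is nasalised by an immediately following nasal consonant.
No change occurs in [beʈʊ] because the vowel at the boundary is adjacent to an oral consonant, not a nasal (/e/ next to /ʈ/).
/i/ sits next to the nasal /ɳ/ and is therefore nasalised to [ĩ].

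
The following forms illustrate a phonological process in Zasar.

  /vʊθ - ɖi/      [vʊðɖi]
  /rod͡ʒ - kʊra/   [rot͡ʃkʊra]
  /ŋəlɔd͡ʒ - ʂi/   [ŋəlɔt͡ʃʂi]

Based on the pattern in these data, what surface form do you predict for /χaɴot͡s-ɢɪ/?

[χaɴod͡zɢɪ]

The data show regressive voicing assimilation: /θ/ → [ð] before /ɖ/; /d͡ʒ/ → [t͡ʃ] before /k/; /d͡ʒ/ → [t͡ʃ] before /ʂ/. In each pair only voicing changes, matching the following consonant, while place and manner stay constant.
/t͡s/ is a voiceless alveolar affricate. The following trigger /ɢ/ is voiced, so /t͡s/ must become voiced as well.
Changing only its voicing to voiced gives [d͡z] — the voiced alveolar affricate.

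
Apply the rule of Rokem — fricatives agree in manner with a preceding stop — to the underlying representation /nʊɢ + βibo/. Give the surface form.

/β/ is a voiced bilabial fricative. The preceding trigger /ɢ/ is a stop, so /β/ must become a stop as well.
Changing only its manner to stop gives [b] — the voiced bilabial stop.

[nʊɢbibo]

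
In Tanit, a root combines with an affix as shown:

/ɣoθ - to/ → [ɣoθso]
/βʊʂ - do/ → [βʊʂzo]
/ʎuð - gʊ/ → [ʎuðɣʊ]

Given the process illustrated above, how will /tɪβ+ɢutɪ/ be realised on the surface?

[tɪβʁutɪ]

The data show progressive manner assimilation: /t/ → [s] after /θ/; /d/ → [z] after /ʂ/; /g/ → [ɣ] after /ð/. In each pair only manner changes, matching the preceding consonant, while place and voice stay constant.
/ɢ/ is a voiced uvular stop. The preceding trigger /β/ is a fricative, so /ɢ/ must become a fricative as well.
A voiced uvular fricative is [ʁ], so the surface segment is [ʁ].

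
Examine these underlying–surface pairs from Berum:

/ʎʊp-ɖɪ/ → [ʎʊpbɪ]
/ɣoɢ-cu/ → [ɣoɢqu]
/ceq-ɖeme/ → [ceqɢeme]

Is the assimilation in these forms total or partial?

Comparing underlying and surface forms, /ɖ/ → [b] is the alternation; the neighbouring /p/ is constant.
The change retroflex → bilabial matches the place of the preceding /p/, identifying this as place assimilation.
Manner and voice are unchanged, so the assimilation is partial, not total.
The other alternating forms pattern the same way: /c/ → [q] after /ɢ/ (palatal → uvular, matching uvular); /ɖ/ → [ɢ] after /q/ (retroflex → uvular, matching uvular) — only place changes, and always toward the preceding segment.

partial assimilation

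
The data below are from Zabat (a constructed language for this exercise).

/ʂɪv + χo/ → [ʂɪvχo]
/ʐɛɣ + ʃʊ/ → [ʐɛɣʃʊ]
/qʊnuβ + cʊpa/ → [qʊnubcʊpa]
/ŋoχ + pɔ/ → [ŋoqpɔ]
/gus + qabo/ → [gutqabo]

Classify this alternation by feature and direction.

Underlying /β/ is realised as [b] next to /c/; /c/ itself does not change.
/β/ is a fricative while /c/ is a stop; the output [b] is a stop, matching the trigger — so the feature that spreads is manner.
Place and voice are unchanged, so the assimilation is partial, not total.
Checking the remaining alternations: /χ/ → [q] before /p/ (fricative → stop, matching a stop); /s/ → [t] before /q/ (fricative → stop, matching a stop) — only manner changes, and always toward the following segment.
Nothing changes in [ʂɪvχo], [ʐɛɣʃʊ]: there the adjacent consonants already agree in manner (/v/ and /χ/ are both fricatives; /ɣ/ and /ʃ/ are both fricatives), so these forms are consistent with the same rule.
The trigger is the following segment, so the direction is regressive (anticipatory).

regressive manner assimilation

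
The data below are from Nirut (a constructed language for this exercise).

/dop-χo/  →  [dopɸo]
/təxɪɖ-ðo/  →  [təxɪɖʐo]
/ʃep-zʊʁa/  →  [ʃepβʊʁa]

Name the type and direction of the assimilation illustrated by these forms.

progressive place assimilation

Underlying /χ/ is realised as [ɸ] next to /p/; /p/ itself does not change.
The change uvular → bilabial matches the place of the preceding /p/, identifying this as place assimilation.
Manner and voice are unchanged, so the assimilation is partial, not total.
The other alternating forms pattern the same way: /ð/ → [ʐ] after /ɖ/ (dental → retroflex, matching retroflex); /z/ → [β] after /p/ (alveolar → bilabial, matching bilabial) — only place changes, and always toward the preceding segment.
Since the segment that changes follows the conditioning segment, the assimilation is progressive.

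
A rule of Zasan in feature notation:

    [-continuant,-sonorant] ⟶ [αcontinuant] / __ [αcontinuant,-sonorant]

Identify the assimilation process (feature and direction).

The shared variable α links the value of [continuant] on the target to that of the neighbouring obstruent. [continuant] distinguishes stops from fricatives — a manner-of-articulation feature — so this is manner assimilation.
The conditioning segment sits to the right of the focus bar, meaning the trigger follows the segment that changes — regressive assimilation.

regressive manner assimilation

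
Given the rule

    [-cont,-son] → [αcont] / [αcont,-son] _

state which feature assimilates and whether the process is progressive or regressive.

progressive manner assimilation

The rule copies [cont] (continuancy) from the environment onto the target stops; since [±cont] encodes the stop/fricative manner contrast, the assimilating dimension is manner.
The conditioning segment sits to the left of the focus bar, meaning the trigger precedes the segment that changes — progressive assimilation.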